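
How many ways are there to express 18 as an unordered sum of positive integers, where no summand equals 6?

308

Enumerating by decreasing first part gives 308 partitions in all.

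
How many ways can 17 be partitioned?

297

There are 297 such partitions.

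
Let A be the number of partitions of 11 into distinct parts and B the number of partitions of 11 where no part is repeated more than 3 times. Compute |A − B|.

26

Partitions of 11 into distinct parts: 12.
Partitions of 11 where no part is repeated more than 3 times: 38.
|12 − 38| = 26.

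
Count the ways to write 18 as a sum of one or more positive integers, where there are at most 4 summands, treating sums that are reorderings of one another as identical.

84

Enumerating by decreasing first part gives 84 partitions in all.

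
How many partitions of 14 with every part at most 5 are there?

70

There are too many to list fully; the first 12 (by largest part) are:
5+5+4
5+5+3+1
5+5+2+2
5+5+2+1+1
5+5+1+1+1+1
5+4+4+1
5+4+3+2
5+4+3+1+1
5+4+2+2+1
5+4+2+1+1+1
5+4+1+1+1+1+1
5+3+3+3
…and 58 more, for 70 total.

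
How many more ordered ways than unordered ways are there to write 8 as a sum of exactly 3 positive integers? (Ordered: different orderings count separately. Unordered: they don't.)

16

Ordered (compositions into 3 parts): C(7,2) = 21.
Unordered (partitions into 3 parts): 5.
Difference: 21 − 5 = 16.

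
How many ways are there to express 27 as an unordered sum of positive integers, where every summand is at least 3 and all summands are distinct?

59

A partial list (first 12 by largest part):
27
3, 24
4, 23
5, 22
6, 21
7, 20
3, 4, 20
8, 19
3, 5, 19
9, 18
3, 6, 18
4, 5, 18
…and 47 more, for 59 total.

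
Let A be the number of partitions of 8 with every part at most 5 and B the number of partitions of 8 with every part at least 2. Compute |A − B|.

11

Partitions of 8 with every part at most 5: 18.
Partitions of 8 with every part at least 2: 7.
|18 − 7| = 11.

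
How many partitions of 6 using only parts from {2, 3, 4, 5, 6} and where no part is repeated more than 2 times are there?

Enumerating:
6
4 + 2
3 + 3

3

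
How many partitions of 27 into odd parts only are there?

Systematic enumeration (by largest part, then next-largest, …) yields 192.

192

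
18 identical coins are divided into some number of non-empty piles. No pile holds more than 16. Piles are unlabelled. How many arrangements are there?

383

There are 383 such partitions.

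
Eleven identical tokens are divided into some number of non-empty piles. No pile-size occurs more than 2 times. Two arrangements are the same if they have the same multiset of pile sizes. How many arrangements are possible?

There are too many to list fully; the first 12 (by largest part) are:
11
10,1
9,2
9,1,1
8,3
8,2,1
7,4
7,3,1
7,2,2
7,2,1,1
6,5
6,4,1
…and 15 more, for 27 total.

27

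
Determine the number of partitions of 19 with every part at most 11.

Direct enumeration gives 445 partitions.

445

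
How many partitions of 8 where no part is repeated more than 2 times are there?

13

The partitions of 8 that satisfy the conditions:
8
7, 1
6, 2
6, 1, 1
5, 3
5, 2, 1
4, 4
4, 3, 1
4, 2, 2
4, 2, 1, 1
3, 3, 2
3, 3, 1, 1
3, 2, 2, 1
That's 13 in total.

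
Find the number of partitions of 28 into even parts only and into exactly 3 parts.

16

The partitions of 28 that satisfy the conditions:
24 + 2 + 2
22 + 4 + 2
20 + 6 + 2
20 + 4 + 4
18 + 8 + 2
18 + 6 + 4
16 + 10 + 2
16 + 8 + 4
16 + 6 + 6
14 + 12 + 2
14 + 10 + 4
14 + 8 + 6
12 + 12 + 4
12 + 10 + 6
12 + 8 + 8
10 + 10 + 8
Counting gives 16.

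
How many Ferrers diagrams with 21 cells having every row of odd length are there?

There are 76 such partitions.

76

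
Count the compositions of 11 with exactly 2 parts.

10

A composition of 11 into 2 positive parts is chosen by placing 1 dividers among the 10 gaps between 11 units: C(10,1) = 10.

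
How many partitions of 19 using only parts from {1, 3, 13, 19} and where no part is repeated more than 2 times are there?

2

The partitions of 19 that satisfy the conditions:
19
3+3+13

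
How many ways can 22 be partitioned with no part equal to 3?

A full systematic count gives 512.

512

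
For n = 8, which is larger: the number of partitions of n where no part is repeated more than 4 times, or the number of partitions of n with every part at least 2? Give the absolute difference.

Partitions of 8 where no part is repeated more than 4 times: 19.
Partitions of 8 with every part at least 2: 7.
|19 − 7| = 12.

12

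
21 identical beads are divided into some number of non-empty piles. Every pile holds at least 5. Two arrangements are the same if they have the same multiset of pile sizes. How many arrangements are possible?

Enumerating:
21
16, 5
15, 6
14, 7
13, 8
12, 9
11, 10
11, 5, 5
10, 6, 5
9, 7, 5
9, 6, 6
8, 8, 5
8, 7, 6
7, 7, 7
6, 5, 5, 5
That's 15 in total.

15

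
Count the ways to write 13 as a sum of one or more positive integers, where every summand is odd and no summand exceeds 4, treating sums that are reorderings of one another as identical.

Enumerating:
1+3+3+3+3
1+1+1+1+3+3+3
1+1+1+1+1+1+1+3+3
1+1+1+1+1+1+1+1+1+1+3
1+1+1+1+1+1+1+1+1+1+1+1+1
That's 5 in total.

5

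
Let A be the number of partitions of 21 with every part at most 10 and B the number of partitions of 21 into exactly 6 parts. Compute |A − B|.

Partitions of 21 with every part at most 10: 653.
Partitions of 21 into exactly 6 parts: 110.
|653 − 110| = 543.

543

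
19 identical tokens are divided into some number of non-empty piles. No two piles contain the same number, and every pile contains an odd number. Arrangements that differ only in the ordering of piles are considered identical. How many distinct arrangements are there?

The partitions of 19 that satisfy the conditions:
19
15 + 3 + 1
13 + 5 + 1
11 + 7 + 1
11 + 5 + 3
9 + 7 + 3

6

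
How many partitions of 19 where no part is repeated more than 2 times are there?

163

Counting exhaustively, 163 partitions satisfy the conditions.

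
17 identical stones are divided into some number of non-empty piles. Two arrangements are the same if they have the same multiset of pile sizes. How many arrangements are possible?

297

There are 297 such partitions.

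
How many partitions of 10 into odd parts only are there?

The partitions of 10 that satisfy the conditions:
9 + 1
7 + 3
7 + 1 + 1 + 1
5 + 5
5 + 3 + 1 + 1
5 + 1 + 1 + 1 + 1 + 1
3 + 3 + 3 + 1
3 + 3 + 1 + 1 + 1 + 1
3 + 1 + 1 + 1 + 1 + 1 + 1 + 1
1 + 1 + 1 + 1 + 1 + 1 + 1 + 1 + 1 + 1

10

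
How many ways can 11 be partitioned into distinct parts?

12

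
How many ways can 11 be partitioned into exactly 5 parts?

10

Enumerating:
7+1+1+1+1
6+2+1+1+1
5+3+1+1+1
5+2+2+1+1
4+4+1+1+1
4+3+2+1+1
4+2+2+2+1
3+3+3+1+1
3+3+2+2+1
3+2+2+2+2
Counting gives 10.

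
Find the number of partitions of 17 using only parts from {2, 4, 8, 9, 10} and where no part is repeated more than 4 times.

4

Enumerating:
9, 8
9, 4, 4
9, 4, 2, 2
9, 2, 2, 2, 2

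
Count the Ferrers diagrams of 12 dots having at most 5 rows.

There are too many to list fully; the first 12 (by largest part) are:
12
11 + 1
10 + 2
10 + 1 + 1
9 + 3
9 + 2 + 1
9 + 1 + 1 + 1
8 + 4
8 + 3 + 1
8 + 2 + 2
8 + 2 + 1 + 1
8 + 1 + 1 + 1 + 1
…and 35 more, for 47 total.

47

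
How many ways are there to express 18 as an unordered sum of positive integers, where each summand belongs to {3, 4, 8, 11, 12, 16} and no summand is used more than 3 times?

Enumerating:
12, 3, 3
11, 4, 3
8, 4, 3, 3
4, 4, 4, 3, 3

4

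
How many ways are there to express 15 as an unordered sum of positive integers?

Enumerating by decreasing first part gives 176 partitions in all.

176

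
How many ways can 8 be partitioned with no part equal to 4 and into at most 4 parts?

Listing the qualifying partitions of 8:
8
7, 1
6, 2
6, 1, 1
5, 3
5, 2, 1
5, 1, 1, 1
3, 3, 2
3, 3, 1, 1
3, 2, 2, 1
2, 2, 2, 2

11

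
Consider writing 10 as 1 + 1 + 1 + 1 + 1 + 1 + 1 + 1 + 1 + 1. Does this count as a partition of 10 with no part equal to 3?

Yes

The parts sum to 10, and the condition 'no summand equals 3' holds.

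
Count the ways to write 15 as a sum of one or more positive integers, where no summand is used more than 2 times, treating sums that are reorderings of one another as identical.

70

A partial list (first 12 by largest part):
15
14,1
13,2
13,1,1
12,3
12,2,1
11,4
11,3,1
11,2,2
11,2,1,1
10,5
10,4,1
…and 58 more, for 70 total.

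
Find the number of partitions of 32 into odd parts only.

390

Systematic enumeration (by largest part, then next-largest, …) yields 390.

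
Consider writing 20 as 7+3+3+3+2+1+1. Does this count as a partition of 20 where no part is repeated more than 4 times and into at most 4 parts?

No

The parts sum to 20, and the condition 'there are at most 4 summands' is violated.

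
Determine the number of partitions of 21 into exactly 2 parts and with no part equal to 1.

9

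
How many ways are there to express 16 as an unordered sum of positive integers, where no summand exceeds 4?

64

A partial list (first 12 by largest part):
4+4+4+4
1+3+4+4+4
2+2+4+4+4
1+1+2+4+4+4
1+1+1+1+4+4+4
2+3+3+4+4
1+1+3+3+4+4
1+2+2+3+4+4
1+1+1+2+3+4+4
1+1+1+1+1+3+4+4
2+2+2+2+4+4
1+1+2+2+2+4+4
…and 52 more, for 64 total.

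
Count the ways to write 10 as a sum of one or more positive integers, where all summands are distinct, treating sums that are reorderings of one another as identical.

10

They are:
10
9+1
8+2
7+3
7+2+1
6+4
6+3+1
5+4+1
5+3+2
4+3+2+1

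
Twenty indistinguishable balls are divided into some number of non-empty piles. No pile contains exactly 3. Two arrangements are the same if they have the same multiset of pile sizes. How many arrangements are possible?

330

Systematic enumeration (by largest part, then next-largest, …) yields 330.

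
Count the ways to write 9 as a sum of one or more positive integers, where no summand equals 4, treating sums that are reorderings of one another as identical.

23

The partitions of 9 that satisfy the conditions:
9
8, 1
7, 2
7, 1, 1
6, 3
6, 2, 1
6, 1, 1, 1
5, 3, 1
5, 2, 2
5, 2, 1, 1
5, 1, 1, 1, 1
3, 3, 3
3, 3, 2, 1
3, 3, 1, 1, 1
3, 2, 2, 2
3, 2, 2, 1, 1
3, 2, 1, 1, 1, 1
3, 1, 1, 1, 1, 1, 1
2, 2, 2, 2, 1
2, 2, 2, 1, 1, 1
2, 2, 1, 1, 1, 1, 1
2, 1, 1, 1, 1, 1, 1, 1
1, 1, 1, 1, 1, 1, 1, 1, 1
Counting gives 23.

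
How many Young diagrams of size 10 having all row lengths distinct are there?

10

The partitions of 10 that satisfy the conditions:
10
9+1
8+2
7+3
7+2+1
6+4
6+3+1
5+4+1
5+3+2
4+3+2+1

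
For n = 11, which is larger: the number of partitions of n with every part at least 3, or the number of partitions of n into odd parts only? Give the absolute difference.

6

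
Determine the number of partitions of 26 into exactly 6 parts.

282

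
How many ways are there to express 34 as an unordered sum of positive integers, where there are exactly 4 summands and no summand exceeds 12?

43

There are too many to list fully; the first 12 (by largest part) are:
12 + 12 + 9 + 1
12 + 12 + 8 + 2
12 + 12 + 7 + 3
12 + 12 + 6 + 4
12 + 12 + 5 + 5
12 + 11 + 10 + 1
12 + 11 + 9 + 2
12 + 11 + 8 + 3
12 + 11 + 7 + 4
12 + 11 + 6 + 5
12 + 10 + 10 + 2
12 + 10 + 9 + 3
…and 31 more, for 43 total.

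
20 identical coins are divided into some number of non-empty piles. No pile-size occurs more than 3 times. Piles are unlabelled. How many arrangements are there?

320

There are 320 such partitions.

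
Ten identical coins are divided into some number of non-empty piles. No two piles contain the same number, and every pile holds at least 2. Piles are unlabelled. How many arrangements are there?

The partitions of 10 that satisfy the conditions:
10
8,2
7,3
6,4
5,3,2
That's 5 in total.

5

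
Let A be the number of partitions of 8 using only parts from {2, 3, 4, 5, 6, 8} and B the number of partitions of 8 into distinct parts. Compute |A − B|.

1

Partitions of 8 using only parts from {2, 3, 4, 5, 6, 8}: 7.
Partitions of 8 into distinct parts: 6.
|7 − 6| = 1.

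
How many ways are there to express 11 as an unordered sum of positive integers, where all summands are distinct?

12

They are:
11
10 + 1
9 + 2
8 + 3
8 + 2 + 1
7 + 4
7 + 3 + 1
6 + 5
6 + 4 + 1
6 + 3 + 2
5 + 4 + 2
5 + 3 + 2 + 1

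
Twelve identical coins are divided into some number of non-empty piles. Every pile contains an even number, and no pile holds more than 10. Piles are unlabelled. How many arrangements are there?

10

Enumerating:
10+2
8+4
8+2+2
6+6
6+4+2
6+2+2+2
4+4+4
4+4+2+2
4+2+2+2+2
2+2+2+2+2+2
That's 10 in total.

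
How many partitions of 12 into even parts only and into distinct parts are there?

They are:
12
10 + 2
8 + 4
6 + 4 + 2
That's 4 in total.

4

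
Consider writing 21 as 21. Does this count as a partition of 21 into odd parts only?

Yes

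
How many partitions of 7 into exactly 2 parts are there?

3

The partitions of 7 that satisfy the conditions:
6+1
5+2
4+3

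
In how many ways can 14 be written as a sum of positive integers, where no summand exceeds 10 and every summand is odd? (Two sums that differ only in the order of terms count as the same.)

The partitions of 14 that satisfy the conditions:
5,9
1,1,3,9
1,1,1,1,1,9
7,7
1,1,5,7
1,3,3,7
1,1,1,1,3,7
1,1,1,1,1,1,1,7
1,3,5,5
1,1,1,1,5,5
3,3,3,5
1,1,1,3,3,5
1,1,1,1,1,1,3,5
1,1,1,1,1,1,1,1,1,5
1,1,3,3,3,3
1,1,1,1,1,3,3,3
1,1,1,1,1,1,1,1,3,3
1,1,1,1,1,1,1,1,1,1,1,3
1,1,1,1,1,1,1,1,1,1,1,1,1,1

19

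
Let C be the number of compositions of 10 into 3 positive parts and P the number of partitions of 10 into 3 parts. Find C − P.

Compositions: C(9,2) = 36.
Unordered (partitions into 3 parts): 8.
Difference: 36 − 8 = 28.

28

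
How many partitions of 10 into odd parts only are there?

10

Listing the qualifying partitions of 10:
9,1
7,3
7,1,1,1
5,5
5,3,1,1
5,1,1,1,1,1
3,3,3,1
3,3,1,1,1,1
3,1,1,1,1,1,1,1
1,1,1,1,1,1,1,1,1,1
That's 10 in total.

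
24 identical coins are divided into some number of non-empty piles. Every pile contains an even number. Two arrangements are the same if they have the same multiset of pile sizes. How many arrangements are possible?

A full systematic count gives 77.

77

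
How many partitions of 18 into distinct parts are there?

There are too many to list fully; the first 12 (by largest part) are:
18
17, 1
16, 2
15, 3
15, 2, 1
14, 4
14, 3, 1
13, 5
13, 4, 1
13, 3, 2
12, 6
12, 5, 1
…and 34 more, for 46 total.

46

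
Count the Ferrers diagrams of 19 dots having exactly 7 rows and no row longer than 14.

A partial list (first 12 by largest part):
13 + 1 + 1 + 1 + 1 + 1 + 1
12 + 2 + 1 + 1 + 1 + 1 + 1
11 + 3 + 1 + 1 + 1 + 1 + 1
11 + 2 + 2 + 1 + 1 + 1 + 1
10 + 4 + 1 + 1 + 1 + 1 + 1
10 + 3 + 2 + 1 + 1 + 1 + 1
10 + 2 + 2 + 2 + 1 + 1 + 1
9 + 5 + 1 + 1 + 1 + 1 + 1
9 + 4 + 2 + 1 + 1 + 1 + 1
9 + 3 + 3 + 1 + 1 + 1 + 1
9 + 3 + 2 + 2 + 1 + 1 + 1
9 + 2 + 2 + 2 + 2 + 1 + 1
…and 53 more, for 65 total.

65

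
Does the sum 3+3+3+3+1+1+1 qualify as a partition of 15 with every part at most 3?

Yes

The parts sum to 15, and the condition 'no summand exceeds 3' holds.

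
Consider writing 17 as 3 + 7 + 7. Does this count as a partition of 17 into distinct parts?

No

The parts sum to 17, and the condition 'all summands are distinct' is violated.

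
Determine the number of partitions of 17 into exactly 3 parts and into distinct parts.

16

They are:
14+2+1
13+3+1
12+4+1
12+3+2
11+5+1
11+4+2
10+6+1
10+5+2
10+4+3
9+7+1
9+6+2
9+5+3
8+7+2
8+6+3
8+5+4
7+6+4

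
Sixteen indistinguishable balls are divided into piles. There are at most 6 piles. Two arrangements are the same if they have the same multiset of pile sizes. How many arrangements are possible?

136

There are 136 such partitions.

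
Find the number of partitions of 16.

There are 231 such partitions.

231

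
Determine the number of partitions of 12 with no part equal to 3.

47

There are too many to list fully; the first 12 (by largest part) are:
12
11,1
10,2
10,1,1
9,2,1
9,1,1,1
8,4
8,2,2
8,2,1,1
8,1,1,1,1
7,5
7,4,1
…and 35 more, for 47 total.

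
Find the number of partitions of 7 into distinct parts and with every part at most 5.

3

Listing the qualifying partitions of 7:
5+2
4+3
4+2+1
Counting gives 3.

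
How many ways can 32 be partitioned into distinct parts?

390

Systematic enumeration (by largest part, then next-largest, …) yields 390.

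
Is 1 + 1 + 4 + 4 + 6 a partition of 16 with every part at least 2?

The parts sum to 16, and the condition 'every summand is at least 2' is violated.

No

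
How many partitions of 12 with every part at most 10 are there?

75

There are 75 such partitions.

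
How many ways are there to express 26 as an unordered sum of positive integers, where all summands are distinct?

Systematic enumeration (by largest part, then next-largest, …) yields 165.

165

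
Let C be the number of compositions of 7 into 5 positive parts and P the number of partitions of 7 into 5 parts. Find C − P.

13

Compositions: C(6,4) = 15.
Partitions of 7 into exactly 5 parts: 2.
Difference: 15 − 2 = 13.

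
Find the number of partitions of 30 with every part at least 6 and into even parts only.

17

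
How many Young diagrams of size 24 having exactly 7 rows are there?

201

There are 201 such partitions.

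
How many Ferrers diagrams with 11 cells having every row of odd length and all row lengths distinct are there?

2

The partitions of 11 that satisfy the conditions:
11
7+3+1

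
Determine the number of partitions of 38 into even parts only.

490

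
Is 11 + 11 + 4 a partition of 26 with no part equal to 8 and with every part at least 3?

The parts sum to 26, and the condition 'no summand equals 8' holds; the condition 'every summand is at least 3' holds.

Yes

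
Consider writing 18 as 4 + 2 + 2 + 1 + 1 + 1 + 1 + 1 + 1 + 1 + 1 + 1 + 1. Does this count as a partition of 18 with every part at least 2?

The parts sum to 18, and the condition 'every summand is at least 2' is violated.

No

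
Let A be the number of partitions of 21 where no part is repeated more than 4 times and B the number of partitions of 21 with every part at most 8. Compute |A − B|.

20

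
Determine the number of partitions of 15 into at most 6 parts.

Direct enumeration gives 110 partitions.

110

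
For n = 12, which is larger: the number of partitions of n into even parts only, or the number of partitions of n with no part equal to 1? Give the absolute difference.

Partitions of 12 into even parts only: 11.
Partitions of 12 with no part equal to 1: 21.
|11 − 21| = 10.

10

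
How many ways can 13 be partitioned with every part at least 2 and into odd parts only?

The partitions of 13 that satisfy the conditions:
13
7 + 3 + 3
5 + 5 + 3
Counting gives 3.

3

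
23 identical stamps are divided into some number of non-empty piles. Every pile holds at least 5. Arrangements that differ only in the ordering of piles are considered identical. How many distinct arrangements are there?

They are:
23
18+5
17+6
16+7
15+8
14+9
13+10
13+5+5
12+11
12+6+5
11+7+5
11+6+6
10+8+5
10+7+6
9+9+5
9+8+6
9+7+7
8+8+7
8+5+5+5
7+6+5+5
6+6+6+5
Counting gives 21.

21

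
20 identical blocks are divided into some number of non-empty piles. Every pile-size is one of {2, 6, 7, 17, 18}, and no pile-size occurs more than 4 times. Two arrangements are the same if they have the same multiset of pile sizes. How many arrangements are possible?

Enumerating:
18,2
7,7,6
7,7,2,2,2
6,6,6,2
6,6,2,2,2,2

5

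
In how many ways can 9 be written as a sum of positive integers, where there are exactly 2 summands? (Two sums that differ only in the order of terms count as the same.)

Enumerating:
1 + 8
2 + 7
3 + 6
4 + 5

4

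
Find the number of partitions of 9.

30

A partial list (first 12 by largest part):
9
1,8
2,7
1,1,7
3,6
1,2,6
1,1,1,6
4,5
1,3,5
2,2,5
1,1,2,5
1,1,1,1,5
…and 18 more, for 30 total.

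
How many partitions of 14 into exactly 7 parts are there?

Listing the qualifying partitions of 14:
8, 1, 1, 1, 1, 1, 1
7, 2, 1, 1, 1, 1, 1
6, 3, 1, 1, 1, 1, 1
6, 2, 2, 1, 1, 1, 1
5, 4, 1, 1, 1, 1, 1
5, 3, 2, 1, 1, 1, 1
5, 2, 2, 2, 1, 1, 1
4, 4, 2, 1, 1, 1, 1
4, 3, 3, 1, 1, 1, 1
4, 3, 2, 2, 1, 1, 1
4, 2, 2, 2, 2, 1, 1
3, 3, 3, 2, 1, 1, 1
3, 3, 2, 2, 2, 1, 1
3, 2, 2, 2, 2, 2, 1
2, 2, 2, 2, 2, 2, 2

15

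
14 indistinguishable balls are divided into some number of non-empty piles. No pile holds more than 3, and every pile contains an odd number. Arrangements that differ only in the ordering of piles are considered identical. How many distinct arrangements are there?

Listing the qualifying partitions of 14:
3 + 3 + 3 + 3 + 1 + 1
3 + 3 + 3 + 1 + 1 + 1 + 1 + 1
3 + 3 + 1 + 1 + 1 + 1 + 1 + 1 + 1 + 1
3 + 1 + 1 + 1 + 1 + 1 + 1 + 1 + 1 + 1 + 1 + 1
1 + 1 + 1 + 1 + 1 + 1 + 1 + 1 + 1 + 1 + 1 + 1 + 1 + 1
Counting gives 5.

5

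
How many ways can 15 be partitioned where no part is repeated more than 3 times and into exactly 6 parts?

17

The partitions of 15 that satisfy the conditions:
8+2+2+1+1+1
7+3+2+1+1+1
7+2+2+2+1+1
6+4+2+1+1+1
6+3+3+1+1+1
6+3+2+2+1+1
5+5+2+1+1+1
5+4+3+1+1+1
5+4+2+2+1+1
5+3+3+2+1+1
5+3+2+2+2+1
4+4+4+1+1+1
4+4+3+2+1+1
4+4+2+2+2+1
4+3+3+3+1+1
4+3+3+2+2+1
3+3+3+2+2+2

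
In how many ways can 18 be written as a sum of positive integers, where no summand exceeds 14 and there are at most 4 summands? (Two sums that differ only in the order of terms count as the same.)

Enumerating by decreasing first part gives 77 partitions in all.

77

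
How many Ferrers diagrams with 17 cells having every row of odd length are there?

There are too many to list fully; the first 12 (by largest part) are:
17
15 + 1 + 1
13 + 3 + 1
13 + 1 + 1 + 1 + 1
11 + 5 + 1
11 + 3 + 3
11 + 3 + 1 + 1 + 1
11 + 1 + 1 + 1 + 1 + 1 + 1
9 + 7 + 1
9 + 5 + 3
9 + 5 + 1 + 1 + 1
9 + 3 + 3 + 1 + 1
…and 26 more, for 38 total.

38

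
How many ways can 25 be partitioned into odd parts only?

142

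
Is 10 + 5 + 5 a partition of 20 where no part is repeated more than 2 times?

The parts sum to 20, and the condition 'no summand is used more than 2 times' holds.

Yes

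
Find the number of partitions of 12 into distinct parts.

They are:
12
11+1
10+2
9+3
9+2+1
8+4
8+3+1
7+5
7+4+1
7+3+2
6+5+1
6+4+2
6+3+2+1
5+4+3
5+4+2+1
Counting gives 15.

15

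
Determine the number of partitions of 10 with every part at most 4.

The partitions of 10 that satisfy the conditions:
2 + 4 + 4
1 + 1 + 4 + 4
3 + 3 + 4
1 + 2 + 3 + 4
1 + 1 + 1 + 3 + 4
2 + 2 + 2 + 4
1 + 1 + 2 + 2 + 4
1 + 1 + 1 + 1 + 2 + 4
1 + 1 + 1 + 1 + 1 + 1 + 4
1 + 3 + 3 + 3
2 + 2 + 3 + 3
1 + 1 + 2 + 3 + 3
1 + 1 + 1 + 1 + 3 + 3
1 + 2 + 2 + 2 + 3
1 + 1 + 1 + 2 + 2 + 3
1 + 1 + 1 + 1 + 1 + 2 + 3
1 + 1 + 1 + 1 + 1 + 1 + 1 + 3
2 + 2 + 2 + 2 + 2
1 + 1 + 2 + 2 + 2 + 2
1 + 1 + 1 + 1 + 2 + 2 + 2
1 + 1 + 1 + 1 + 1 + 1 + 2 + 2
1 + 1 + 1 + 1 + 1 + 1 + 1 + 1 + 2
1 + 1 + 1 + 1 + 1 + 1 + 1 + 1 + 1 + 1
That's 23 in total.

23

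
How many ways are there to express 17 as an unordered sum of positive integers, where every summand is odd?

A partial list (first 12 by largest part):
17
1,1,15
1,3,13
1,1,1,1,13
1,5,11
3,3,11
1,1,1,3,11
1,1,1,1,1,1,11
1,7,9
3,5,9
1,1,1,5,9
1,1,3,3,9
…and 26 more, for 38 total.

38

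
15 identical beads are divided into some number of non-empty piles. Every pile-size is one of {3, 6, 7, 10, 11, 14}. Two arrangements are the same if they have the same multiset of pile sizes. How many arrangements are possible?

3

Listing the qualifying partitions of 15:
6+6+3
6+3+3+3
3+3+3+3+3
Counting gives 3.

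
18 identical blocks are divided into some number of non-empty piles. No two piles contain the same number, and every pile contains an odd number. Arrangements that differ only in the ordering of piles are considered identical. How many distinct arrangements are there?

Listing the qualifying partitions of 18:
17+1
15+3
13+5
11+7
9+5+3+1
Counting gives 5.

5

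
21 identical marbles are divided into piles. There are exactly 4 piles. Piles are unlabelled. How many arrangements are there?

72

There are 72 such partitions.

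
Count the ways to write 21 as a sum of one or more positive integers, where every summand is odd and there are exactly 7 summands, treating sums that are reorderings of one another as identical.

15

Enumerating:
15, 1, 1, 1, 1, 1, 1
13, 3, 1, 1, 1, 1, 1
11, 5, 1, 1, 1, 1, 1
11, 3, 3, 1, 1, 1, 1
9, 7, 1, 1, 1, 1, 1
9, 5, 3, 1, 1, 1, 1
9, 3, 3, 3, 1, 1, 1
7, 7, 3, 1, 1, 1, 1
7, 5, 5, 1, 1, 1, 1
7, 5, 3, 3, 1, 1, 1
7, 3, 3, 3, 3, 1, 1
5, 5, 5, 3, 1, 1, 1
5, 5, 3, 3, 3, 1, 1
5, 3, 3, 3, 3, 3, 1
3, 3, 3, 3, 3, 3, 3
That's 15 in total.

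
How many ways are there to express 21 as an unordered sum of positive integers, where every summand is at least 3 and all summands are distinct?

They are:
21
18,3
17,4
16,5
15,6
14,7
14,4,3
13,8
13,5,3
12,9
12,6,3
12,5,4
11,10
11,7,3
11,6,4
10,8,3
10,7,4
10,6,5
9,8,4
9,7,5
9,5,4,3
8,7,6
8,6,4,3
7,6,5,3

24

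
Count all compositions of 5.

16

The number of compositions of n is 2^(n−1); here 2^4 = 16.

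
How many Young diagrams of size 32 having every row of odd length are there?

390

Counting exhaustively, 390 partitions satisfy the conditions.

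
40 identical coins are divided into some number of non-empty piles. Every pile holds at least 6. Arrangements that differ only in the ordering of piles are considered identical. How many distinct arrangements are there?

A full systematic count gives 167.

167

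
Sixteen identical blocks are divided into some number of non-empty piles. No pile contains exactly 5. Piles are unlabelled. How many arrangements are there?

175

Systematic enumeration (by largest part, then next-largest, …) yields 175.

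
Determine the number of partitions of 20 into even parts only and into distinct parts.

Listing the qualifying partitions of 20:
20
18,2
16,4
14,6
14,4,2
12,8
12,6,2
10,8,2
10,6,4
8,6,4,2
That's 10 in total.

10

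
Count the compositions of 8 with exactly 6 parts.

21

By stars and bars with positive parts, the count is C(7,5) = 21.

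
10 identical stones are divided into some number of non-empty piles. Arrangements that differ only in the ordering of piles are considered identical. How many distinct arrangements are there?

42

There are too many to list fully; the first 12 (by largest part) are:
10
9+1
8+2
8+1+1
7+3
7+2+1
7+1+1+1
6+4
6+3+1
6+2+2
6+2+1+1
6+1+1+1+1
…and 30 more, for 42 total.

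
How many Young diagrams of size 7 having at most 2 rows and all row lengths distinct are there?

4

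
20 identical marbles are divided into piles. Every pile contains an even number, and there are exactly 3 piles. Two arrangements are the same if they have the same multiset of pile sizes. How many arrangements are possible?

8

Enumerating:
2+2+16
2+4+14
2+6+12
4+4+12
2+8+10
4+6+10
4+8+8
6+6+8
Counting gives 8.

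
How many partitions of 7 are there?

Enumerating:
7
6+1
5+2
5+1+1
4+3
4+2+1
4+1+1+1
3+3+1
3+2+2
3+2+1+1
3+1+1+1+1
2+2+2+1
2+2+1+1+1
2+1+1+1+1+1
1+1+1+1+1+1+1
That's 15 in total.

15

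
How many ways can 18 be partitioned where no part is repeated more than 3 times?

A full systematic count gives 208.

208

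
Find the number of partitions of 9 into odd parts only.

8

They are:
9
7+1+1
5+3+1
5+1+1+1+1
3+3+3
3+3+1+1+1
3+1+1+1+1+1+1
1+1+1+1+1+1+1+1+1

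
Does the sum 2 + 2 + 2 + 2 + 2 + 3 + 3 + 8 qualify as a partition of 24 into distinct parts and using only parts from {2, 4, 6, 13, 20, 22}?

No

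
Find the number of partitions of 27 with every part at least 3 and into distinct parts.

A partial list (first 12 by largest part):
27
24 + 3
23 + 4
22 + 5
21 + 6
20 + 7
20 + 4 + 3
19 + 8
19 + 5 + 3
18 + 9
18 + 6 + 3
18 + 5 + 4
…and 47 more, for 59 total.

59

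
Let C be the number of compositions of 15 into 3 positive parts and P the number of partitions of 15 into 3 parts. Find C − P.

Ordered (compositions into 3 parts): C(14,2) = 91.
Unordered (partitions into 3 parts): 19.
Difference: 91 − 19 = 72.

72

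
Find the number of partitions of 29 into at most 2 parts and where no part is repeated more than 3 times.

15

Listing the qualifying partitions of 29:
29
1,28
2,27
3,26
4,25
5,24
6,23
7,22
8,21
9,20
10,19
11,18
12,17
13,16
14,15
That's 15 in total.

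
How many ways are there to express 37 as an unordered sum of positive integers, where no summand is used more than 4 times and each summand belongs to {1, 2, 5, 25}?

The partitions of 37 that satisfy the conditions:
25+5+5+2
25+5+5+1+1
25+5+2+2+2+1
25+5+2+2+1+1+1
25+2+2+2+2+1+1+1+1
Counting gives 5.

5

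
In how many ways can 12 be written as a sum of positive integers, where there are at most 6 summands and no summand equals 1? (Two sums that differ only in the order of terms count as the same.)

21

Enumerating:
12
2, 10
3, 9
4, 8
2, 2, 8
5, 7
2, 3, 7
6, 6
2, 4, 6
3, 3, 6
2, 2, 2, 6
2, 5, 5
3, 4, 5
2, 2, 3, 5
4, 4, 4
2, 2, 4, 4
2, 3, 3, 4
2, 2, 2, 2, 4
3, 3, 3, 3
2, 2, 2, 3, 3
2, 2, 2, 2, 2, 2
Counting gives 21.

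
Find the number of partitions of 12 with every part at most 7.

65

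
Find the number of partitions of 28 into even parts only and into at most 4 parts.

There are too many to list fully; the first 12 (by largest part) are:
28
26+2
24+4
24+2+2
22+6
22+4+2
22+2+2+2
20+8
20+6+2
20+4+4
20+4+2+2
18+10
…and 35 more, for 47 total.

47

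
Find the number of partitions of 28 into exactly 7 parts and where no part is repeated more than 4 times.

405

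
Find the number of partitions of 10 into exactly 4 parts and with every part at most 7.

9

Enumerating:
7 + 1 + 1 + 1
6 + 2 + 1 + 1
5 + 3 + 1 + 1
5 + 2 + 2 + 1
4 + 4 + 1 + 1
4 + 3 + 2 + 1
4 + 2 + 2 + 2
3 + 3 + 3 + 1
3 + 3 + 2 + 2
That's 9 in total.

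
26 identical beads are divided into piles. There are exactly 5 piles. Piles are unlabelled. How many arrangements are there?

221

Counting exhaustively, 221 partitions satisfy the conditions.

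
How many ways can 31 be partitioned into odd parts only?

340

A full systematic count gives 340.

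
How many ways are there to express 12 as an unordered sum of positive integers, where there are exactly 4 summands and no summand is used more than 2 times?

12

The partitions of 12 that satisfy the conditions:
8, 2, 1, 1
7, 3, 1, 1
7, 2, 2, 1
6, 4, 1, 1
6, 3, 2, 1
5, 5, 1, 1
5, 4, 2, 1
5, 3, 3, 1
5, 3, 2, 2
4, 4, 3, 1
4, 4, 2, 2
4, 3, 3, 2
Counting gives 12.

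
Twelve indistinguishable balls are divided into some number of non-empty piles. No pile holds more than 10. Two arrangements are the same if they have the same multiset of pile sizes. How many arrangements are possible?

75

Direct enumeration gives 75 partitions.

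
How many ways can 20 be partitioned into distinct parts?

64

There are too many to list fully; the first 12 (by largest part) are:
20
19 + 1
18 + 2
17 + 3
17 + 2 + 1
16 + 4
16 + 3 + 1
15 + 5
15 + 4 + 1
15 + 3 + 2
14 + 6
14 + 5 + 1
…and 52 more, for 64 total.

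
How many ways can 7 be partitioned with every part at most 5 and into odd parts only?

4

Enumerating:
1, 1, 5
1, 3, 3
1, 1, 1, 1, 3
1, 1, 1, 1, 1, 1, 1
Counting gives 4.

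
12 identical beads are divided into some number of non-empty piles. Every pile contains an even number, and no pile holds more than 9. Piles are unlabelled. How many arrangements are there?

The partitions of 12 that satisfy the conditions:
8,4
8,2,2
6,6
6,4,2
6,2,2,2
4,4,4
4,4,2,2
4,2,2,2,2
2,2,2,2,2,2
Counting gives 9.

9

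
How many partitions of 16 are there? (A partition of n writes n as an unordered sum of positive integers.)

Systematic enumeration (by largest part, then next-largest, …) yields 231.

231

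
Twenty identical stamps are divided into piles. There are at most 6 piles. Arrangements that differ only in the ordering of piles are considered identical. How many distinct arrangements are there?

282

Direct enumeration gives 282 partitions.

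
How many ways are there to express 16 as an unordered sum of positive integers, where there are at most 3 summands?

30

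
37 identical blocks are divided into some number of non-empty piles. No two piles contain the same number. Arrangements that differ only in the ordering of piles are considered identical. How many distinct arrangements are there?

Systematic enumeration (by largest part, then next-largest, …) yields 760.

760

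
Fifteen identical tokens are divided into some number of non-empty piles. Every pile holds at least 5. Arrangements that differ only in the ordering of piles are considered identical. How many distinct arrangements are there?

They are:
15
10 + 5
9 + 6
8 + 7
5 + 5 + 5
Counting gives 5.

5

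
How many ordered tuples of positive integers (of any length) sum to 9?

256

There are 8 gaps and each independently is a cut or not, giving 2^8 = 256.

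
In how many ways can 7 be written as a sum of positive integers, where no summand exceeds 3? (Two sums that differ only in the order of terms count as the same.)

8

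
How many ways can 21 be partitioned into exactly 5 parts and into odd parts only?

18

The partitions of 21 that satisfy the conditions:
17 + 1 + 1 + 1 + 1
15 + 3 + 1 + 1 + 1
13 + 5 + 1 + 1 + 1
13 + 3 + 3 + 1 + 1
11 + 7 + 1 + 1 + 1
11 + 5 + 3 + 1 + 1
11 + 3 + 3 + 3 + 1
9 + 9 + 1 + 1 + 1
9 + 7 + 3 + 1 + 1
9 + 5 + 5 + 1 + 1
9 + 5 + 3 + 3 + 1
9 + 3 + 3 + 3 + 3
7 + 7 + 5 + 1 + 1
7 + 7 + 3 + 3 + 1
7 + 5 + 5 + 3 + 1
7 + 5 + 3 + 3 + 3
5 + 5 + 5 + 5 + 1
5 + 5 + 5 + 3 + 3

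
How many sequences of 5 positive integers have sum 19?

3060

Equivalently, choose which 4 of the 18 gaps become plus signs: C(18,4) = 3060.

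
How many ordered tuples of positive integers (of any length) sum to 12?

2048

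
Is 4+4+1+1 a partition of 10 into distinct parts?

No

The parts sum to 10, and the condition 'all summands are distinct' is violated.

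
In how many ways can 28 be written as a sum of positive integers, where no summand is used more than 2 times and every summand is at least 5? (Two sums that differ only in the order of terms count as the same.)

A partial list (first 12 by largest part):
28
23+5
22+6
21+7
20+8
19+9
18+10
18+5+5
17+11
17+6+5
16+12
16+7+5
…and 32 more, for 44 total.

44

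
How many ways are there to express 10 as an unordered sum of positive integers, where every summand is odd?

The partitions of 10 that satisfy the conditions:
9, 1
7, 3
7, 1, 1, 1
5, 5
5, 3, 1, 1
5, 1, 1, 1, 1, 1
3, 3, 3, 1
3, 3, 1, 1, 1, 1
3, 1, 1, 1, 1, 1, 1, 1
1, 1, 1, 1, 1, 1, 1, 1, 1, 1
That's 10 in total.

10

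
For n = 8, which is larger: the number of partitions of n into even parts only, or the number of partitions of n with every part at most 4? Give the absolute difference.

Partitions of 8 into even parts only: 5.
Partitions of 8 with every part at most 4: 15.
|5 − 15| = 10.

10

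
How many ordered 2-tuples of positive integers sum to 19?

A composition of 19 into 2 positive parts is chosen by placing 1 dividers among the 18 gaps between 19 units: C(18,1) = 18.

18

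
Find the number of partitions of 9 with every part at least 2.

8

The partitions of 9 that satisfy the conditions:
9
2+7
3+6
4+5
2+2+5
2+3+4
3+3+3
2+2+2+3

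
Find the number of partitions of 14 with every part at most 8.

116

Direct enumeration gives 116 partitions.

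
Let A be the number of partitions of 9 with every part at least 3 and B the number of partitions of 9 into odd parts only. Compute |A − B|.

4

Partitions of 9 with every part at least 3: 4.
Partitions of 9 into odd parts only: 8.
|4 − 8| = 4.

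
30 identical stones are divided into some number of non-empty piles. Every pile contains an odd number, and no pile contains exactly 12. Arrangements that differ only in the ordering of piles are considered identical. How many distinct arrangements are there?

296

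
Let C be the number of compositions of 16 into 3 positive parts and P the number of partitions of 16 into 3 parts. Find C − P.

Ordered (compositions into 3 parts): C(15,2) = 105.
Partitions of 16 into exactly 3 parts: 21.
Difference: 105 − 21 = 84.

84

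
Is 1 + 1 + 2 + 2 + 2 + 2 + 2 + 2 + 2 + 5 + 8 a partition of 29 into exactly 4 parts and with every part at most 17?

No

The parts sum to 29, and the condition 'there are exactly 4 summands' is violated.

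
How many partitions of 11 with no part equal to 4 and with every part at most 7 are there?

34

A partial list (first 12 by largest part):
7, 3, 1
7, 2, 2
7, 2, 1, 1
7, 1, 1, 1, 1
6, 5
6, 3, 2
6, 3, 1, 1
6, 2, 2, 1
6, 2, 1, 1, 1
6, 1, 1, 1, 1, 1
5, 5, 1
5, 3, 3
…and 22 more, for 34 total.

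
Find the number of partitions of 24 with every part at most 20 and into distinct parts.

117

Counting exhaustively, 117 partitions satisfy the conditions.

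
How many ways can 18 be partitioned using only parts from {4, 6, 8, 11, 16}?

The partitions of 18 that satisfy the conditions:
8+6+4
6+6+6
6+4+4+4
That's 3 in total.

3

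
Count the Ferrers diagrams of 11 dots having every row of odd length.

They are:
11
9, 1, 1
7, 3, 1
7, 1, 1, 1, 1
5, 5, 1
5, 3, 3
5, 3, 1, 1, 1
5, 1, 1, 1, 1, 1, 1
3, 3, 3, 1, 1
3, 3, 1, 1, 1, 1, 1
3, 1, 1, 1, 1, 1, 1, 1, 1
1, 1, 1, 1, 1, 1, 1, 1, 1, 1, 1

12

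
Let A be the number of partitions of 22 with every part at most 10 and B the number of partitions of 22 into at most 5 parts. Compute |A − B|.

Partitions of 22 with every part at most 10: 807.
Partitions of 22 into at most 5 parts: 255.
|807 − 255| = 552.

552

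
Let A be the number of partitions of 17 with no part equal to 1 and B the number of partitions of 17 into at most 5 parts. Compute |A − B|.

53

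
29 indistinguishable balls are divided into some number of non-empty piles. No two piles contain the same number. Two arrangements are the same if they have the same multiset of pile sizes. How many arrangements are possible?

256

Systematic enumeration (by largest part, then next-largest, …) yields 256.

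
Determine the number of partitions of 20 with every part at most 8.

There are 434 such partitions.

434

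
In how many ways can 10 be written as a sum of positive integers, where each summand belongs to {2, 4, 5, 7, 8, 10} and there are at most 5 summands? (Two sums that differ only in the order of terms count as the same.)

6

The partitions of 10 that satisfy the conditions:
10
2, 8
5, 5
2, 4, 4
2, 2, 2, 4
2, 2, 2, 2, 2
That's 6 in total.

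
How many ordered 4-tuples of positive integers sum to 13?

Equivalently, choose which 3 of the 12 gaps become plus signs: C(12,3) = 220.

220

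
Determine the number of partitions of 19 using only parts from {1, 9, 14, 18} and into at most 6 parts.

3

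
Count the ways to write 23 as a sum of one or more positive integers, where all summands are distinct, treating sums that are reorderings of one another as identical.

104

There are 104 such partitions.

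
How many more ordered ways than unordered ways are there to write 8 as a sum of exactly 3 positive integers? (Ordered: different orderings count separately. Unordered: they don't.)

Ordered (compositions into 3 parts): C(7,2) = 21.
Partitions of 8 into exactly 3 parts: 5.
Difference: 21 − 5 = 16.

16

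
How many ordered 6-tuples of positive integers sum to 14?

By stars and bars with positive parts, the count is C(13,5) = 1287.

1287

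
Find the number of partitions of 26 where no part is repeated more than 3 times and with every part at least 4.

66

There are too many to list fully; the first 12 (by largest part) are:
26
22 + 4
21 + 5
20 + 6
19 + 7
18 + 8
18 + 4 + 4
17 + 9
17 + 5 + 4
16 + 10
16 + 6 + 4
16 + 5 + 5
…and 54 more, for 66 total.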